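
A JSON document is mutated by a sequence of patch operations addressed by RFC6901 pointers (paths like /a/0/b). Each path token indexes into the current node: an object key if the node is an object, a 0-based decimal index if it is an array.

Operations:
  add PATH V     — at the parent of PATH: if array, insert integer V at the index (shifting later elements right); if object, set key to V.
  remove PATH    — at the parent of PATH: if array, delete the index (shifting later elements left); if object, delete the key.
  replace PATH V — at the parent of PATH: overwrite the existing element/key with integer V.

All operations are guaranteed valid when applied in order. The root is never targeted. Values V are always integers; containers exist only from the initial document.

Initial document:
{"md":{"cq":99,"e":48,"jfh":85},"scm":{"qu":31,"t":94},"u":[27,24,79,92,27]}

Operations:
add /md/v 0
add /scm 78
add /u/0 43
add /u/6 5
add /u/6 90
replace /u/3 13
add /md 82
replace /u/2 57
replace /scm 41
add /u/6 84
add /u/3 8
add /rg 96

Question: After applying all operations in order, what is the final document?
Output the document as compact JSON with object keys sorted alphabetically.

Answer: {"md":82,"rg":96,"scm":41,"u":[43,27,57,8,13,92,27,84,90,5]}

Derivation:
After op 1 (add /md/v 0): {"md":{"cq":99,"e":48,"jfh":85,"v":0},"scm":{"qu":31,"t":94},"u":[27,24,79,92,27]}
After op 2 (add /scm 78): {"md":{"cq":99,"e":48,"jfh":85,"v":0},"scm":78,"u":[27,24,79,92,27]}
After op 3 (add /u/0 43): {"md":{"cq":99,"e":48,"jfh":85,"v":0},"scm":78,"u":[43,27,24,79,92,27]}
After op 4 (add /u/6 5): {"md":{"cq":99,"e":48,"jfh":85,"v":0},"scm":78,"u":[43,27,24,79,92,27,5]}
After op 5 (add /u/6 90): {"md":{"cq":99,"e":48,"jfh":85,"v":0},"scm":78,"u":[43,27,24,79,92,27,90,5]}
After op 6 (replace /u/3 13): {"md":{"cq":99,"e":48,"jfh":85,"v":0},"scm":78,"u":[43,27,24,13,92,27,90,5]}
After op 7 (add /md 82): {"md":82,"scm":78,"u":[43,27,24,13,92,27,90,5]}
After op 8 (replace /u/2 57): {"md":82,"scm":78,"u":[43,27,57,13,92,27,90,5]}
After op 9 (replace /scm 41): {"md":82,"scm":41,"u":[43,27,57,13,92,27,90,5]}
After op 10 (add /u/6 84): {"md":82,"scm":41,"u":[43,27,57,13,92,27,84,90,5]}
After op 11 (add /u/3 8): {"md":82,"scm":41,"u":[43,27,57,8,13,92,27,84,90,5]}
After op 12 (add /rg 96): {"md":82,"rg":96,"scm":41,"u":[43,27,57,8,13,92,27,84,90,5]}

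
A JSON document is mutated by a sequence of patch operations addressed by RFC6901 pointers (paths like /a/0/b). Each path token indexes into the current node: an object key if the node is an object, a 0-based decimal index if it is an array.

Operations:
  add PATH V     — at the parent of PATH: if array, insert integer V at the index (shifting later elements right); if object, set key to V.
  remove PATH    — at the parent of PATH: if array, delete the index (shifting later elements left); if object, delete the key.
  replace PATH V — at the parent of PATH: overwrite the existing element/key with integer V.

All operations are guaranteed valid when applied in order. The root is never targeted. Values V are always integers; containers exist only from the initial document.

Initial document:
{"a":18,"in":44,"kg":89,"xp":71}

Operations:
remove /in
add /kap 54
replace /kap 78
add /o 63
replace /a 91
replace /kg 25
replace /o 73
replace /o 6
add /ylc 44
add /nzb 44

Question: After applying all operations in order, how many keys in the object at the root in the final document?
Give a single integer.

After op 1 (remove /in): {"a":18,"kg":89,"xp":71}
After op 2 (add /kap 54): {"a":18,"kap":54,"kg":89,"xp":71}
After op 3 (replace /kap 78): {"a":18,"kap":78,"kg":89,"xp":71}
After op 4 (add /o 63): {"a":18,"kap":78,"kg":89,"o":63,"xp":71}
After op 5 (replace /a 91): {"a":91,"kap":78,"kg":89,"o":63,"xp":71}
After op 6 (replace /kg 25): {"a":91,"kap":78,"kg":25,"o":63,"xp":71}
After op 7 (replace /o 73): {"a":91,"kap":78,"kg":25,"o":73,"xp":71}
After op 8 (replace /o 6): {"a":91,"kap":78,"kg":25,"o":6,"xp":71}
After op 9 (add /ylc 44): {"a":91,"kap":78,"kg":25,"o":6,"xp":71,"ylc":44}
After op 10 (add /nzb 44): {"a":91,"kap":78,"kg":25,"nzb":44,"o":6,"xp":71,"ylc":44}
Size at the root: 7

Answer: 7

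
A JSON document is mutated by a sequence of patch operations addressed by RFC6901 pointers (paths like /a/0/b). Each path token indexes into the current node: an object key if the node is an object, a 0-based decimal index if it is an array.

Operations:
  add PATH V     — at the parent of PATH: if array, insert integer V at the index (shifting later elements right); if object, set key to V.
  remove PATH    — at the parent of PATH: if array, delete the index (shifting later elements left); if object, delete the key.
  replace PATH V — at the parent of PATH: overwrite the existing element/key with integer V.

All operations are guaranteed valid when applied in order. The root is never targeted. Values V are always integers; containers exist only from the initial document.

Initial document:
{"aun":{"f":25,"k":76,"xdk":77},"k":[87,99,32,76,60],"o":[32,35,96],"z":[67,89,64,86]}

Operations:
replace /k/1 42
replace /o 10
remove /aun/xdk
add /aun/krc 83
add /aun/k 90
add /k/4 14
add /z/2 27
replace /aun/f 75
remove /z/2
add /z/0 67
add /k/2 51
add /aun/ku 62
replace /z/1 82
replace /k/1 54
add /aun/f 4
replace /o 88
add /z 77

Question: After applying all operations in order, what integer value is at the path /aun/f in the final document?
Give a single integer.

Answer: 4

Derivation:
After op 1 (replace /k/1 42): {"aun":{"f":25,"k":76,"xdk":77},"k":[87,42,32,76,60],"o":[32,35,96],"z":[67,89,64,86]}
After op 2 (replace /o 10): {"aun":{"f":25,"k":76,"xdk":77},"k":[87,42,32,76,60],"o":10,"z":[67,89,64,86]}
After op 3 (remove /aun/xdk): {"aun":{"f":25,"k":76},"k":[87,42,32,76,60],"o":10,"z":[67,89,64,86]}
After op 4 (add /aun/krc 83): {"aun":{"f":25,"k":76,"krc":83},"k":[87,42,32,76,60],"o":10,"z":[67,89,64,86]}
After op 5 (add /aun/k 90): {"aun":{"f":25,"k":90,"krc":83},"k":[87,42,32,76,60],"o":10,"z":[67,89,64,86]}
After op 6 (add /k/4 14): {"aun":{"f":25,"k":90,"krc":83},"k":[87,42,32,76,14,60],"o":10,"z":[67,89,64,86]}
After op 7 (add /z/2 27): {"aun":{"f":25,"k":90,"krc":83},"k":[87,42,32,76,14,60],"o":10,"z":[67,89,27,64,86]}
After op 8 (replace /aun/f 75): {"aun":{"f":75,"k":90,"krc":83},"k":[87,42,32,76,14,60],"o":10,"z":[67,89,27,64,86]}
After op 9 (remove /z/2): {"aun":{"f":75,"k":90,"krc":83},"k":[87,42,32,76,14,60],"o":10,"z":[67,89,64,86]}
After op 10 (add /z/0 67): {"aun":{"f":75,"k":90,"krc":83},"k":[87,42,32,76,14,60],"o":10,"z":[67,67,89,64,86]}
After op 11 (add /k/2 51): {"aun":{"f":75,"k":90,"krc":83},"k":[87,42,51,32,76,14,60],"o":10,"z":[67,67,89,64,86]}
After op 12 (add /aun/ku 62): {"aun":{"f":75,"k":90,"krc":83,"ku":62},"k":[87,42,51,32,76,14,60],"o":10,"z":[67,67,89,64,86]}
After op 13 (replace /z/1 82): {"aun":{"f":75,"k":90,"krc":83,"ku":62},"k":[87,42,51,32,76,14,60],"o":10,"z":[67,82,89,64,86]}
After op 14 (replace /k/1 54): {"aun":{"f":75,"k":90,"krc":83,"ku":62},"k":[87,54,51,32,76,14,60],"o":10,"z":[67,82,89,64,86]}
After op 15 (add /aun/f 4): {"aun":{"f":4,"k":90,"krc":83,"ku":62},"k":[87,54,51,32,76,14,60],"o":10,"z":[67,82,89,64,86]}
After op 16 (replace /o 88): {"aun":{"f":4,"k":90,"krc":83,"ku":62},"k":[87,54,51,32,76,14,60],"o":88,"z":[67,82,89,64,86]}
After op 17 (add /z 77): {"aun":{"f":4,"k":90,"krc":83,"ku":62},"k":[87,54,51,32,76,14,60],"o":88,"z":77}
Value at /aun/f: 4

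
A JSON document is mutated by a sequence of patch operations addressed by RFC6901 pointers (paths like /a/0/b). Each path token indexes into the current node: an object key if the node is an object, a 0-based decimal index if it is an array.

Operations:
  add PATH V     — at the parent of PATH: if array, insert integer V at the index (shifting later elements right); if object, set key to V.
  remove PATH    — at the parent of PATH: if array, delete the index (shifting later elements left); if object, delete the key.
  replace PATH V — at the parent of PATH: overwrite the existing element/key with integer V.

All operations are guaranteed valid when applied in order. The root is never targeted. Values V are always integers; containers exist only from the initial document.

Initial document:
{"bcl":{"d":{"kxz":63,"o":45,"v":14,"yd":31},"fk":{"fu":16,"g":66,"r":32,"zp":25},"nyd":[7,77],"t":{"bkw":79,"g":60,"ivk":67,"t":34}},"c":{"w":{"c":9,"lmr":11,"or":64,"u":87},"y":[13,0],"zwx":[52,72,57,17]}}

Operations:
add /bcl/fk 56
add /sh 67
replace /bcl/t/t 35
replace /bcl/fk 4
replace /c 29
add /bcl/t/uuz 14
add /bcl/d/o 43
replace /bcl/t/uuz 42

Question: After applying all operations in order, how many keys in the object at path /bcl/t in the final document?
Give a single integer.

Answer: 5

Derivation:
After op 1 (add /bcl/fk 56): {"bcl":{"d":{"kxz":63,"o":45,"v":14,"yd":31},"fk":56,"nyd":[7,77],"t":{"bkw":79,"g":60,"ivk":67,"t":34}},"c":{"w":{"c":9,"lmr":11,"or":64,"u":87},"y":[13,0],"zwx":[52,72,57,17]}}
After op 2 (add /sh 67): {"bcl":{"d":{"kxz":63,"o":45,"v":14,"yd":31},"fk":56,"nyd":[7,77],"t":{"bkw":79,"g":60,"ivk":67,"t":34}},"c":{"w":{"c":9,"lmr":11,"or":64,"u":87},"y":[13,0],"zwx":[52,72,57,17]},"sh":67}
After op 3 (replace /bcl/t/t 35): {"bcl":{"d":{"kxz":63,"o":45,"v":14,"yd":31},"fk":56,"nyd":[7,77],"t":{"bkw":79,"g":60,"ivk":67,"t":35}},"c":{"w":{"c":9,"lmr":11,"or":64,"u":87},"y":[13,0],"zwx":[52,72,57,17]},"sh":67}
After op 4 (replace /bcl/fk 4): {"bcl":{"d":{"kxz":63,"o":45,"v":14,"yd":31},"fk":4,"nyd":[7,77],"t":{"bkw":79,"g":60,"ivk":67,"t":35}},"c":{"w":{"c":9,"lmr":11,"or":64,"u":87},"y":[13,0],"zwx":[52,72,57,17]},"sh":67}
After op 5 (replace /c 29): {"bcl":{"d":{"kxz":63,"o":45,"v":14,"yd":31},"fk":4,"nyd":[7,77],"t":{"bkw":79,"g":60,"ivk":67,"t":35}},"c":29,"sh":67}
After op 6 (add /bcl/t/uuz 14): {"bcl":{"d":{"kxz":63,"o":45,"v":14,"yd":31},"fk":4,"nyd":[7,77],"t":{"bkw":79,"g":60,"ivk":67,"t":35,"uuz":14}},"c":29,"sh":67}
After op 7 (add /bcl/d/o 43): {"bcl":{"d":{"kxz":63,"o":43,"v":14,"yd":31},"fk":4,"nyd":[7,77],"t":{"bkw":79,"g":60,"ivk":67,"t":35,"uuz":14}},"c":29,"sh":67}
After op 8 (replace /bcl/t/uuz 42): {"bcl":{"d":{"kxz":63,"o":43,"v":14,"yd":31},"fk":4,"nyd":[7,77],"t":{"bkw":79,"g":60,"ivk":67,"t":35,"uuz":42}},"c":29,"sh":67}
Size at path /bcl/t: 5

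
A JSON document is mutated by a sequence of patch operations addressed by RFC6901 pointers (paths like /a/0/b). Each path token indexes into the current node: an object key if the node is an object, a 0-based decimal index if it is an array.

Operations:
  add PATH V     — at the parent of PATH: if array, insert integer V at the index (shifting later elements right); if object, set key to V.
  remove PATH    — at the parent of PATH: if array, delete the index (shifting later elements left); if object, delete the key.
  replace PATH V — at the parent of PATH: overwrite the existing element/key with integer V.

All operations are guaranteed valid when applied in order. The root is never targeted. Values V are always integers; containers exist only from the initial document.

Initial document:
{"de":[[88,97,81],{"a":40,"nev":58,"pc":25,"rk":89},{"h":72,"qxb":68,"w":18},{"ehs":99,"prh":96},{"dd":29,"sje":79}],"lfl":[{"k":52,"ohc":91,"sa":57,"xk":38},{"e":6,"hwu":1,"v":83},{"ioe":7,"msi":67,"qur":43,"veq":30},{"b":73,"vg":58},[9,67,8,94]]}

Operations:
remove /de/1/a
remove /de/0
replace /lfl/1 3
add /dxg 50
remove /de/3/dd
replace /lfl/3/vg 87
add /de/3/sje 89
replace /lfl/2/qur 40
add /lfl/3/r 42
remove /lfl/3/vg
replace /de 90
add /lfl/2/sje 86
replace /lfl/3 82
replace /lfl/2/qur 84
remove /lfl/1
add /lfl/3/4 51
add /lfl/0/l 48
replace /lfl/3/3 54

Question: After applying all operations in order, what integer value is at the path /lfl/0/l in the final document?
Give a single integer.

Answer: 48

Derivation:
After op 1 (remove /de/1/a): {"de":[[88,97,81],{"nev":58,"pc":25,"rk":89},{"h":72,"qxb":68,"w":18},{"ehs":99,"prh":96},{"dd":29,"sje":79}],"lfl":[{"k":52,"ohc":91,"sa":57,"xk":38},{"e":6,"hwu":1,"v":83},{"ioe":7,"msi":67,"qur":43,"veq":30},{"b":73,"vg":58},[9,67,8,94]]}
After op 2 (remove /de/0): {"de":[{"nev":58,"pc":25,"rk":89},{"h":72,"qxb":68,"w":18},{"ehs":99,"prh":96},{"dd":29,"sje":79}],"lfl":[{"k":52,"ohc":91,"sa":57,"xk":38},{"e":6,"hwu":1,"v":83},{"ioe":7,"msi":67,"qur":43,"veq":30},{"b":73,"vg":58},[9,67,8,94]]}
After op 3 (replace /lfl/1 3): {"de":[{"nev":58,"pc":25,"rk":89},{"h":72,"qxb":68,"w":18},{"ehs":99,"prh":96},{"dd":29,"sje":79}],"lfl":[{"k":52,"ohc":91,"sa":57,"xk":38},3,{"ioe":7,"msi":67,"qur":43,"veq":30},{"b":73,"vg":58},[9,67,8,94]]}
After op 4 (add /dxg 50): {"de":[{"nev":58,"pc":25,"rk":89},{"h":72,"qxb":68,"w":18},{"ehs":99,"prh":96},{"dd":29,"sje":79}],"dxg":50,"lfl":[{"k":52,"ohc":91,"sa":57,"xk":38},3,{"ioe":7,"msi":67,"qur":43,"veq":30},{"b":73,"vg":58},[9,67,8,94]]}
After op 5 (remove /de/3/dd): {"de":[{"nev":58,"pc":25,"rk":89},{"h":72,"qxb":68,"w":18},{"ehs":99,"prh":96},{"sje":79}],"dxg":50,"lfl":[{"k":52,"ohc":91,"sa":57,"xk":38},3,{"ioe":7,"msi":67,"qur":43,"veq":30},{"b":73,"vg":58},[9,67,8,94]]}
After op 6 (replace /lfl/3/vg 87): {"de":[{"nev":58,"pc":25,"rk":89},{"h":72,"qxb":68,"w":18},{"ehs":99,"prh":96},{"sje":79}],"dxg":50,"lfl":[{"k":52,"ohc":91,"sa":57,"xk":38},3,{"ioe":7,"msi":67,"qur":43,"veq":30},{"b":73,"vg":87},[9,67,8,94]]}
After op 7 (add /de/3/sje 89): {"de":[{"nev":58,"pc":25,"rk":89},{"h":72,"qxb":68,"w":18},{"ehs":99,"prh":96},{"sje":89}],"dxg":50,"lfl":[{"k":52,"ohc":91,"sa":57,"xk":38},3,{"ioe":7,"msi":67,"qur":43,"veq":30},{"b":73,"vg":87},[9,67,8,94]]}
After op 8 (replace /lfl/2/qur 40): {"de":[{"nev":58,"pc":25,"rk":89},{"h":72,"qxb":68,"w":18},{"ehs":99,"prh":96},{"sje":89}],"dxg":50,"lfl":[{"k":52,"ohc":91,"sa":57,"xk":38},3,{"ioe":7,"msi":67,"qur":40,"veq":30},{"b":73,"vg":87},[9,67,8,94]]}
After op 9 (add /lfl/3/r 42): {"de":[{"nev":58,"pc":25,"rk":89},{"h":72,"qxb":68,"w":18},{"ehs":99,"prh":96},{"sje":89}],"dxg":50,"lfl":[{"k":52,"ohc":91,"sa":57,"xk":38},3,{"ioe":7,"msi":67,"qur":40,"veq":30},{"b":73,"r":42,"vg":87},[9,67,8,94]]}
After op 10 (remove /lfl/3/vg): {"de":[{"nev":58,"pc":25,"rk":89},{"h":72,"qxb":68,"w":18},{"ehs":99,"prh":96},{"sje":89}],"dxg":50,"lfl":[{"k":52,"ohc":91,"sa":57,"xk":38},3,{"ioe":7,"msi":67,"qur":40,"veq":30},{"b":73,"r":42},[9,67,8,94]]}
After op 11 (replace /de 90): {"de":90,"dxg":50,"lfl":[{"k":52,"ohc":91,"sa":57,"xk":38},3,{"ioe":7,"msi":67,"qur":40,"veq":30},{"b":73,"r":42},[9,67,8,94]]}
After op 12 (add /lfl/2/sje 86): {"de":90,"dxg":50,"lfl":[{"k":52,"ohc":91,"sa":57,"xk":38},3,{"ioe":7,"msi":67,"qur":40,"sje":86,"veq":30},{"b":73,"r":42},[9,67,8,94]]}
After op 13 (replace /lfl/3 82): {"de":90,"dxg":50,"lfl":[{"k":52,"ohc":91,"sa":57,"xk":38},3,{"ioe":7,"msi":67,"qur":40,"sje":86,"veq":30},82,[9,67,8,94]]}
After op 14 (replace /lfl/2/qur 84): {"de":90,"dxg":50,"lfl":[{"k":52,"ohc":91,"sa":57,"xk":38},3,{"ioe":7,"msi":67,"qur":84,"sje":86,"veq":30},82,[9,67,8,94]]}
After op 15 (remove /lfl/1): {"de":90,"dxg":50,"lfl":[{"k":52,"ohc":91,"sa":57,"xk":38},{"ioe":7,"msi":67,"qur":84,"sje":86,"veq":30},82,[9,67,8,94]]}
After op 16 (add /lfl/3/4 51): {"de":90,"dxg":50,"lfl":[{"k":52,"ohc":91,"sa":57,"xk":38},{"ioe":7,"msi":67,"qur":84,"sje":86,"veq":30},82,[9,67,8,94,51]]}
After op 17 (add /lfl/0/l 48): {"de":90,"dxg":50,"lfl":[{"k":52,"l":48,"ohc":91,"sa":57,"xk":38},{"ioe":7,"msi":67,"qur":84,"sje":86,"veq":30},82,[9,67,8,94,51]]}
After op 18 (replace /lfl/3/3 54): {"de":90,"dxg":50,"lfl":[{"k":52,"l":48,"ohc":91,"sa":57,"xk":38},{"ioe":7,"msi":67,"qur":84,"sje":86,"veq":30},82,[9,67,8,54,51]]}
Value at /lfl/0/l: 48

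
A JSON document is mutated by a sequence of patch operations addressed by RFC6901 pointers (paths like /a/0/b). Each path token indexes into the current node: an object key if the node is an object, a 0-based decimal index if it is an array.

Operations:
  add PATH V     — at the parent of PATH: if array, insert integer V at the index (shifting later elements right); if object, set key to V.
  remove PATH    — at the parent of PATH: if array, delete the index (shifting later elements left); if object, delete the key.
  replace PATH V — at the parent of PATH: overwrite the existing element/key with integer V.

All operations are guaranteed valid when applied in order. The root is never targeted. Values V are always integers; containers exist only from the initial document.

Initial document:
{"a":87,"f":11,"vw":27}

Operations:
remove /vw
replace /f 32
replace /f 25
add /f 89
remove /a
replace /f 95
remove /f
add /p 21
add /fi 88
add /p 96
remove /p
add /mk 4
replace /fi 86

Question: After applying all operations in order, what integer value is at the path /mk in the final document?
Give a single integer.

After op 1 (remove /vw): {"a":87,"f":11}
After op 2 (replace /f 32): {"a":87,"f":32}
After op 3 (replace /f 25): {"a":87,"f":25}
After op 4 (add /f 89): {"a":87,"f":89}
After op 5 (remove /a): {"f":89}
After op 6 (replace /f 95): {"f":95}
After op 7 (remove /f): {}
After op 8 (add /p 21): {"p":21}
After op 9 (add /fi 88): {"fi":88,"p":21}
After op 10 (add /p 96): {"fi":88,"p":96}
After op 11 (remove /p): {"fi":88}
After op 12 (add /mk 4): {"fi":88,"mk":4}
After op 13 (replace /fi 86): {"fi":86,"mk":4}
Value at /mk: 4

Answer: 4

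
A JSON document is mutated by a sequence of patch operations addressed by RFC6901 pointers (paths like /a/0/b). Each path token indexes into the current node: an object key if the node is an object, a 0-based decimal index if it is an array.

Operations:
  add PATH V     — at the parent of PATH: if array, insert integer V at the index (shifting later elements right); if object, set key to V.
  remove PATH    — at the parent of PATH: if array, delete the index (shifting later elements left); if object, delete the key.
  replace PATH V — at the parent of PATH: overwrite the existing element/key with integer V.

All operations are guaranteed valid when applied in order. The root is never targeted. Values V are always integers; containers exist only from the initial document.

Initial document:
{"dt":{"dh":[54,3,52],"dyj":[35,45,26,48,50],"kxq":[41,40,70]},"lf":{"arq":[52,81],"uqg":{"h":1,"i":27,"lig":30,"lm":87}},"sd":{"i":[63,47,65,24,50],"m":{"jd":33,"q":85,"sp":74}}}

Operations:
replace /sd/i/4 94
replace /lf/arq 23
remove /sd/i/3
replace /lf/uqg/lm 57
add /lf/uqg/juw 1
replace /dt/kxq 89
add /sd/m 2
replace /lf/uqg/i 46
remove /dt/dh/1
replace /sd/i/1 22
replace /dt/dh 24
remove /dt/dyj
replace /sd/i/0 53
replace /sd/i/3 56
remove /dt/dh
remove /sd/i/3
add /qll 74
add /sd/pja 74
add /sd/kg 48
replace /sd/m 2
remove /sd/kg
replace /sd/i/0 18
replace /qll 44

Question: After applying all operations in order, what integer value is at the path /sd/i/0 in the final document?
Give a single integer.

After op 1 (replace /sd/i/4 94): {"dt":{"dh":[54,3,52],"dyj":[35,45,26,48,50],"kxq":[41,40,70]},"lf":{"arq":[52,81],"uqg":{"h":1,"i":27,"lig":30,"lm":87}},"sd":{"i":[63,47,65,24,94],"m":{"jd":33,"q":85,"sp":74}}}
After op 2 (replace /lf/arq 23): {"dt":{"dh":[54,3,52],"dyj":[35,45,26,48,50],"kxq":[41,40,70]},"lf":{"arq":23,"uqg":{"h":1,"i":27,"lig":30,"lm":87}},"sd":{"i":[63,47,65,24,94],"m":{"jd":33,"q":85,"sp":74}}}
After op 3 (remove /sd/i/3): {"dt":{"dh":[54,3,52],"dyj":[35,45,26,48,50],"kxq":[41,40,70]},"lf":{"arq":23,"uqg":{"h":1,"i":27,"lig":30,"lm":87}},"sd":{"i":[63,47,65,94],"m":{"jd":33,"q":85,"sp":74}}}
After op 4 (replace /lf/uqg/lm 57): {"dt":{"dh":[54,3,52],"dyj":[35,45,26,48,50],"kxq":[41,40,70]},"lf":{"arq":23,"uqg":{"h":1,"i":27,"lig":30,"lm":57}},"sd":{"i":[63,47,65,94],"m":{"jd":33,"q":85,"sp":74}}}
After op 5 (add /lf/uqg/juw 1): {"dt":{"dh":[54,3,52],"dyj":[35,45,26,48,50],"kxq":[41,40,70]},"lf":{"arq":23,"uqg":{"h":1,"i":27,"juw":1,"lig":30,"lm":57}},"sd":{"i":[63,47,65,94],"m":{"jd":33,"q":85,"sp":74}}}
After op 6 (replace /dt/kxq 89): {"dt":{"dh":[54,3,52],"dyj":[35,45,26,48,50],"kxq":89},"lf":{"arq":23,"uqg":{"h":1,"i":27,"juw":1,"lig":30,"lm":57}},"sd":{"i":[63,47,65,94],"m":{"jd":33,"q":85,"sp":74}}}
After op 7 (add /sd/m 2): {"dt":{"dh":[54,3,52],"dyj":[35,45,26,48,50],"kxq":89},"lf":{"arq":23,"uqg":{"h":1,"i":27,"juw":1,"lig":30,"lm":57}},"sd":{"i":[63,47,65,94],"m":2}}
After op 8 (replace /lf/uqg/i 46): {"dt":{"dh":[54,3,52],"dyj":[35,45,26,48,50],"kxq":89},"lf":{"arq":23,"uqg":{"h":1,"i":46,"juw":1,"lig":30,"lm":57}},"sd":{"i":[63,47,65,94],"m":2}}
After op 9 (remove /dt/dh/1): {"dt":{"dh":[54,52],"dyj":[35,45,26,48,50],"kxq":89},"lf":{"arq":23,"uqg":{"h":1,"i":46,"juw":1,"lig":30,"lm":57}},"sd":{"i":[63,47,65,94],"m":2}}
After op 10 (replace /sd/i/1 22): {"dt":{"dh":[54,52],"dyj":[35,45,26,48,50],"kxq":89},"lf":{"arq":23,"uqg":{"h":1,"i":46,"juw":1,"lig":30,"lm":57}},"sd":{"i":[63,22,65,94],"m":2}}
After op 11 (replace /dt/dh 24): {"dt":{"dh":24,"dyj":[35,45,26,48,50],"kxq":89},"lf":{"arq":23,"uqg":{"h":1,"i":46,"juw":1,"lig":30,"lm":57}},"sd":{"i":[63,22,65,94],"m":2}}
After op 12 (remove /dt/dyj): {"dt":{"dh":24,"kxq":89},"lf":{"arq":23,"uqg":{"h":1,"i":46,"juw":1,"lig":30,"lm":57}},"sd":{"i":[63,22,65,94],"m":2}}
After op 13 (replace /sd/i/0 53): {"dt":{"dh":24,"kxq":89},"lf":{"arq":23,"uqg":{"h":1,"i":46,"juw":1,"lig":30,"lm":57}},"sd":{"i":[53,22,65,94],"m":2}}
After op 14 (replace /sd/i/3 56): {"dt":{"dh":24,"kxq":89},"lf":{"arq":23,"uqg":{"h":1,"i":46,"juw":1,"lig":30,"lm":57}},"sd":{"i":[53,22,65,56],"m":2}}
After op 15 (remove /dt/dh): {"dt":{"kxq":89},"lf":{"arq":23,"uqg":{"h":1,"i":46,"juw":1,"lig":30,"lm":57}},"sd":{"i":[53,22,65,56],"m":2}}
After op 16 (remove /sd/i/3): {"dt":{"kxq":89},"lf":{"arq":23,"uqg":{"h":1,"i":46,"juw":1,"lig":30,"lm":57}},"sd":{"i":[53,22,65],"m":2}}
After op 17 (add /qll 74): {"dt":{"kxq":89},"lf":{"arq":23,"uqg":{"h":1,"i":46,"juw":1,"lig":30,"lm":57}},"qll":74,"sd":{"i":[53,22,65],"m":2}}
After op 18 (add /sd/pja 74): {"dt":{"kxq":89},"lf":{"arq":23,"uqg":{"h":1,"i":46,"juw":1,"lig":30,"lm":57}},"qll":74,"sd":{"i":[53,22,65],"m":2,"pja":74}}
After op 19 (add /sd/kg 48): {"dt":{"kxq":89},"lf":{"arq":23,"uqg":{"h":1,"i":46,"juw":1,"lig":30,"lm":57}},"qll":74,"sd":{"i":[53,22,65],"kg":48,"m":2,"pja":74}}
After op 20 (replace /sd/m 2): {"dt":{"kxq":89},"lf":{"arq":23,"uqg":{"h":1,"i":46,"juw":1,"lig":30,"lm":57}},"qll":74,"sd":{"i":[53,22,65],"kg":48,"m":2,"pja":74}}
After op 21 (remove /sd/kg): {"dt":{"kxq":89},"lf":{"arq":23,"uqg":{"h":1,"i":46,"juw":1,"lig":30,"lm":57}},"qll":74,"sd":{"i":[53,22,65],"m":2,"pja":74}}
After op 22 (replace /sd/i/0 18): {"dt":{"kxq":89},"lf":{"arq":23,"uqg":{"h":1,"i":46,"juw":1,"lig":30,"lm":57}},"qll":74,"sd":{"i":[18,22,65],"m":2,"pja":74}}
After op 23 (replace /qll 44): {"dt":{"kxq":89},"lf":{"arq":23,"uqg":{"h":1,"i":46,"juw":1,"lig":30,"lm":57}},"qll":44,"sd":{"i":[18,22,65],"m":2,"pja":74}}
Value at /sd/i/0: 18

Answer: 18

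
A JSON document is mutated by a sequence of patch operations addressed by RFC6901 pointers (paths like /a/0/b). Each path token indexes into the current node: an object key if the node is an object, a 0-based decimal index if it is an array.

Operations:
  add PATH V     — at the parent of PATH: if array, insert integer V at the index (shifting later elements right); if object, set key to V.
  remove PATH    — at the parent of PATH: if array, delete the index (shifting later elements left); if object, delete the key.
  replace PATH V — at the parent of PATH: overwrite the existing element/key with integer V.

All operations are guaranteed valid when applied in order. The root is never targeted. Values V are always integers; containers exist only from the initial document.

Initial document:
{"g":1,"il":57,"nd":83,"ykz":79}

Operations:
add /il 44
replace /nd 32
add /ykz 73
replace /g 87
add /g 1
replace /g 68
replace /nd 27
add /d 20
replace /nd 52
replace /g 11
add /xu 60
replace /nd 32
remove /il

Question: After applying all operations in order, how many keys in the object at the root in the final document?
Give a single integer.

After op 1 (add /il 44): {"g":1,"il":44,"nd":83,"ykz":79}
After op 2 (replace /nd 32): {"g":1,"il":44,"nd":32,"ykz":79}
After op 3 (add /ykz 73): {"g":1,"il":44,"nd":32,"ykz":73}
After op 4 (replace /g 87): {"g":87,"il":44,"nd":32,"ykz":73}
After op 5 (add /g 1): {"g":1,"il":44,"nd":32,"ykz":73}
After op 6 (replace /g 68): {"g":68,"il":44,"nd":32,"ykz":73}
After op 7 (replace /nd 27): {"g":68,"il":44,"nd":27,"ykz":73}
After op 8 (add /d 20): {"d":20,"g":68,"il":44,"nd":27,"ykz":73}
After op 9 (replace /nd 52): {"d":20,"g":68,"il":44,"nd":52,"ykz":73}
After op 10 (replace /g 11): {"d":20,"g":11,"il":44,"nd":52,"ykz":73}
After op 11 (add /xu 60): {"d":20,"g":11,"il":44,"nd":52,"xu":60,"ykz":73}
After op 12 (replace /nd 32): {"d":20,"g":11,"il":44,"nd":32,"xu":60,"ykz":73}
After op 13 (remove /il): {"d":20,"g":11,"nd":32,"xu":60,"ykz":73}
Size at the root: 5

Answer: 5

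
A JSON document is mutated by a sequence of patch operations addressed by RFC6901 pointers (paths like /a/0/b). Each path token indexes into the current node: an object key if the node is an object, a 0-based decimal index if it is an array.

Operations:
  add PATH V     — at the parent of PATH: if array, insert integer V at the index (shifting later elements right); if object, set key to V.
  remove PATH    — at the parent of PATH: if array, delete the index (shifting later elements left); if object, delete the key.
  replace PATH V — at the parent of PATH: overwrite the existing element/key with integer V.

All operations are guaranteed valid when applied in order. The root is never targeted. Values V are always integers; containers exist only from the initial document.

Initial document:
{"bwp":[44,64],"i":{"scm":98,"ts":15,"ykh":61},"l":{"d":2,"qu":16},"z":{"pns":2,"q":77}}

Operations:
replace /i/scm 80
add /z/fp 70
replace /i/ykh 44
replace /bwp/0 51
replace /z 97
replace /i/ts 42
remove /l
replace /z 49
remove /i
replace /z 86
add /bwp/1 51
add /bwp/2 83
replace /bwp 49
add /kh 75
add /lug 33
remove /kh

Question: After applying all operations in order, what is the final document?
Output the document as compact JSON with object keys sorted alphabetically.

Answer: {"bwp":49,"lug":33,"z":86}

Derivation:
After op 1 (replace /i/scm 80): {"bwp":[44,64],"i":{"scm":80,"ts":15,"ykh":61},"l":{"d":2,"qu":16},"z":{"pns":2,"q":77}}
After op 2 (add /z/fp 70): {"bwp":[44,64],"i":{"scm":80,"ts":15,"ykh":61},"l":{"d":2,"qu":16},"z":{"fp":70,"pns":2,"q":77}}
After op 3 (replace /i/ykh 44): {"bwp":[44,64],"i":{"scm":80,"ts":15,"ykh":44},"l":{"d":2,"qu":16},"z":{"fp":70,"pns":2,"q":77}}
After op 4 (replace /bwp/0 51): {"bwp":[51,64],"i":{"scm":80,"ts":15,"ykh":44},"l":{"d":2,"qu":16},"z":{"fp":70,"pns":2,"q":77}}
After op 5 (replace /z 97): {"bwp":[51,64],"i":{"scm":80,"ts":15,"ykh":44},"l":{"d":2,"qu":16},"z":97}
After op 6 (replace /i/ts 42): {"bwp":[51,64],"i":{"scm":80,"ts":42,"ykh":44},"l":{"d":2,"qu":16},"z":97}
After op 7 (remove /l): {"bwp":[51,64],"i":{"scm":80,"ts":42,"ykh":44},"z":97}
After op 8 (replace /z 49): {"bwp":[51,64],"i":{"scm":80,"ts":42,"ykh":44},"z":49}
After op 9 (remove /i): {"bwp":[51,64],"z":49}
After op 10 (replace /z 86): {"bwp":[51,64],"z":86}
After op 11 (add /bwp/1 51): {"bwp":[51,51,64],"z":86}
After op 12 (add /bwp/2 83): {"bwp":[51,51,83,64],"z":86}
After op 13 (replace /bwp 49): {"bwp":49,"z":86}
After op 14 (add /kh 75): {"bwp":49,"kh":75,"z":86}
After op 15 (add /lug 33): {"bwp":49,"kh":75,"lug":33,"z":86}
After op 16 (remove /kh): {"bwp":49,"lug":33,"z":86}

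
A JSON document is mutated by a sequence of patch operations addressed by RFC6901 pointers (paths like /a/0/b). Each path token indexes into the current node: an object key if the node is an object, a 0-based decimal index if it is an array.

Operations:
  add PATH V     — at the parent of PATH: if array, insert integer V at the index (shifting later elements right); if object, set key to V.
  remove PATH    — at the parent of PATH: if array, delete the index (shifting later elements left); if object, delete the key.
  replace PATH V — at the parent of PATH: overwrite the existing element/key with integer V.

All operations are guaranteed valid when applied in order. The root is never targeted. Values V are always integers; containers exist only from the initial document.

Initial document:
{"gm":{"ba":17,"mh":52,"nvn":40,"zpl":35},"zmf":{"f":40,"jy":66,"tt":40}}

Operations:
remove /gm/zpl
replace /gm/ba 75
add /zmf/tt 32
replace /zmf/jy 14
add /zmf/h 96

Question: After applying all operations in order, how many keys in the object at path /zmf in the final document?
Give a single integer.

Answer: 4

Derivation:
After op 1 (remove /gm/zpl): {"gm":{"ba":17,"mh":52,"nvn":40},"zmf":{"f":40,"jy":66,"tt":40}}
After op 2 (replace /gm/ba 75): {"gm":{"ba":75,"mh":52,"nvn":40},"zmf":{"f":40,"jy":66,"tt":40}}
After op 3 (add /zmf/tt 32): {"gm":{"ba":75,"mh":52,"nvn":40},"zmf":{"f":40,"jy":66,"tt":32}}
After op 4 (replace /zmf/jy 14): {"gm":{"ba":75,"mh":52,"nvn":40},"zmf":{"f":40,"jy":14,"tt":32}}
After op 5 (add /zmf/h 96): {"gm":{"ba":75,"mh":52,"nvn":40},"zmf":{"f":40,"h":96,"jy":14,"tt":32}}
Size at path /zmf: 4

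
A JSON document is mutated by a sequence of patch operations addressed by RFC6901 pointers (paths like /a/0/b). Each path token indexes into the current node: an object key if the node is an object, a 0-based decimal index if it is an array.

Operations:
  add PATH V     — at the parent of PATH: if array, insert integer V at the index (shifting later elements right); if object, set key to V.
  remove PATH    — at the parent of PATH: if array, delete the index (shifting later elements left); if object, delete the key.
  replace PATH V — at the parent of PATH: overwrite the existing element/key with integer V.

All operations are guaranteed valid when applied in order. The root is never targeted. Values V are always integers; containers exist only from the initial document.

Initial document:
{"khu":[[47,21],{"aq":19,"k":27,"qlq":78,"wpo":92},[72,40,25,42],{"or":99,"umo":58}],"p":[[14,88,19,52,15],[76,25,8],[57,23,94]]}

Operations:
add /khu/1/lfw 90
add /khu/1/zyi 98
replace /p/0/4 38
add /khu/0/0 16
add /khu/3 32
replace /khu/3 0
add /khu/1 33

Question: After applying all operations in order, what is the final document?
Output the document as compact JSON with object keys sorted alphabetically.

After op 1 (add /khu/1/lfw 90): {"khu":[[47,21],{"aq":19,"k":27,"lfw":90,"qlq":78,"wpo":92},[72,40,25,42],{"or":99,"umo":58}],"p":[[14,88,19,52,15],[76,25,8],[57,23,94]]}
After op 2 (add /khu/1/zyi 98): {"khu":[[47,21],{"aq":19,"k":27,"lfw":90,"qlq":78,"wpo":92,"zyi":98},[72,40,25,42],{"or":99,"umo":58}],"p":[[14,88,19,52,15],[76,25,8],[57,23,94]]}
After op 3 (replace /p/0/4 38): {"khu":[[47,21],{"aq":19,"k":27,"lfw":90,"qlq":78,"wpo":92,"zyi":98},[72,40,25,42],{"or":99,"umo":58}],"p":[[14,88,19,52,38],[76,25,8],[57,23,94]]}
After op 4 (add /khu/0/0 16): {"khu":[[16,47,21],{"aq":19,"k":27,"lfw":90,"qlq":78,"wpo":92,"zyi":98},[72,40,25,42],{"or":99,"umo":58}],"p":[[14,88,19,52,38],[76,25,8],[57,23,94]]}
After op 5 (add /khu/3 32): {"khu":[[16,47,21],{"aq":19,"k":27,"lfw":90,"qlq":78,"wpo":92,"zyi":98},[72,40,25,42],32,{"or":99,"umo":58}],"p":[[14,88,19,52,38],[76,25,8],[57,23,94]]}
After op 6 (replace /khu/3 0): {"khu":[[16,47,21],{"aq":19,"k":27,"lfw":90,"qlq":78,"wpo":92,"zyi":98},[72,40,25,42],0,{"or":99,"umo":58}],"p":[[14,88,19,52,38],[76,25,8],[57,23,94]]}
After op 7 (add /khu/1 33): {"khu":[[16,47,21],33,{"aq":19,"k":27,"lfw":90,"qlq":78,"wpo":92,"zyi":98},[72,40,25,42],0,{"or":99,"umo":58}],"p":[[14,88,19,52,38],[76,25,8],[57,23,94]]}

Answer: {"khu":[[16,47,21],33,{"aq":19,"k":27,"lfw":90,"qlq":78,"wpo":92,"zyi":98},[72,40,25,42],0,{"or":99,"umo":58}],"p":[[14,88,19,52,38],[76,25,8],[57,23,94]]}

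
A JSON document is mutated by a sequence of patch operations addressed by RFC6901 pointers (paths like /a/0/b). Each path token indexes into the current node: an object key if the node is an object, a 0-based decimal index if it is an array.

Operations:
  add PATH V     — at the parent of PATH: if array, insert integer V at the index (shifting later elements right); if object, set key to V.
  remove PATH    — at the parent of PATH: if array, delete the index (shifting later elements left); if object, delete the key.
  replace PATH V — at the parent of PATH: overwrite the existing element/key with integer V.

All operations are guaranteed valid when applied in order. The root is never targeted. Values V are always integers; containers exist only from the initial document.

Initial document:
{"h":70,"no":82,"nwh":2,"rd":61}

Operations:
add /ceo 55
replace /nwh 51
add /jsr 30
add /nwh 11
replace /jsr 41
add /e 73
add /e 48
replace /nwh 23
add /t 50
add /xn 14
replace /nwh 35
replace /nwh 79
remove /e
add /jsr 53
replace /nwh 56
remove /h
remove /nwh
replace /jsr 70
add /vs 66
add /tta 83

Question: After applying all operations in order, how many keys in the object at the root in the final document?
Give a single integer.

After op 1 (add /ceo 55): {"ceo":55,"h":70,"no":82,"nwh":2,"rd":61}
After op 2 (replace /nwh 51): {"ceo":55,"h":70,"no":82,"nwh":51,"rd":61}
After op 3 (add /jsr 30): {"ceo":55,"h":70,"jsr":30,"no":82,"nwh":51,"rd":61}
After op 4 (add /nwh 11): {"ceo":55,"h":70,"jsr":30,"no":82,"nwh":11,"rd":61}
After op 5 (replace /jsr 41): {"ceo":55,"h":70,"jsr":41,"no":82,"nwh":11,"rd":61}
After op 6 (add /e 73): {"ceo":55,"e":73,"h":70,"jsr":41,"no":82,"nwh":11,"rd":61}
After op 7 (add /e 48): {"ceo":55,"e":48,"h":70,"jsr":41,"no":82,"nwh":11,"rd":61}
After op 8 (replace /nwh 23): {"ceo":55,"e":48,"h":70,"jsr":41,"no":82,"nwh":23,"rd":61}
After op 9 (add /t 50): {"ceo":55,"e":48,"h":70,"jsr":41,"no":82,"nwh":23,"rd":61,"t":50}
After op 10 (add /xn 14): {"ceo":55,"e":48,"h":70,"jsr":41,"no":82,"nwh":23,"rd":61,"t":50,"xn":14}
After op 11 (replace /nwh 35): {"ceo":55,"e":48,"h":70,"jsr":41,"no":82,"nwh":35,"rd":61,"t":50,"xn":14}
After op 12 (replace /nwh 79): {"ceo":55,"e":48,"h":70,"jsr":41,"no":82,"nwh":79,"rd":61,"t":50,"xn":14}
After op 13 (remove /e): {"ceo":55,"h":70,"jsr":41,"no":82,"nwh":79,"rd":61,"t":50,"xn":14}
After op 14 (add /jsr 53): {"ceo":55,"h":70,"jsr":53,"no":82,"nwh":79,"rd":61,"t":50,"xn":14}
After op 15 (replace /nwh 56): {"ceo":55,"h":70,"jsr":53,"no":82,"nwh":56,"rd":61,"t":50,"xn":14}
After op 16 (remove /h): {"ceo":55,"jsr":53,"no":82,"nwh":56,"rd":61,"t":50,"xn":14}
After op 17 (remove /nwh): {"ceo":55,"jsr":53,"no":82,"rd":61,"t":50,"xn":14}
After op 18 (replace /jsr 70): {"ceo":55,"jsr":70,"no":82,"rd":61,"t":50,"xn":14}
After op 19 (add /vs 66): {"ceo":55,"jsr":70,"no":82,"rd":61,"t":50,"vs":66,"xn":14}
After op 20 (add /tta 83): {"ceo":55,"jsr":70,"no":82,"rd":61,"t":50,"tta":83,"vs":66,"xn":14}
Size at the root: 8

Answer: 8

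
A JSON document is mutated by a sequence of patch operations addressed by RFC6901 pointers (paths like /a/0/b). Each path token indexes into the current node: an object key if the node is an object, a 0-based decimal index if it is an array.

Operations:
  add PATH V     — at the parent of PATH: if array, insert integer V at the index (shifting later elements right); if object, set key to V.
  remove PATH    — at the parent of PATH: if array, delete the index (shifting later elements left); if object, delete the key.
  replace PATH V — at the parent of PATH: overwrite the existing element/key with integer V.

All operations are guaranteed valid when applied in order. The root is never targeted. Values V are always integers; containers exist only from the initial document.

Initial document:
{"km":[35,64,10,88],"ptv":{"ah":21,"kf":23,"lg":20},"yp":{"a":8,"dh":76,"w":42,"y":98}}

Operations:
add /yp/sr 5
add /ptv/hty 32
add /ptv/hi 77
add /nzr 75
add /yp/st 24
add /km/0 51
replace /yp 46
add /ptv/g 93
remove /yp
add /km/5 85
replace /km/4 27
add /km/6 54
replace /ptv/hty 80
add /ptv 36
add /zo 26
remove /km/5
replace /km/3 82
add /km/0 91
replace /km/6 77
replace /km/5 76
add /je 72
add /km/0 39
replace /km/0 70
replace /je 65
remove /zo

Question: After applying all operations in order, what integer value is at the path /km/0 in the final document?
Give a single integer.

After op 1 (add /yp/sr 5): {"km":[35,64,10,88],"ptv":{"ah":21,"kf":23,"lg":20},"yp":{"a":8,"dh":76,"sr":5,"w":42,"y":98}}
After op 2 (add /ptv/hty 32): {"km":[35,64,10,88],"ptv":{"ah":21,"hty":32,"kf":23,"lg":20},"yp":{"a":8,"dh":76,"sr":5,"w":42,"y":98}}
After op 3 (add /ptv/hi 77): {"km":[35,64,10,88],"ptv":{"ah":21,"hi":77,"hty":32,"kf":23,"lg":20},"yp":{"a":8,"dh":76,"sr":5,"w":42,"y":98}}
After op 4 (add /nzr 75): {"km":[35,64,10,88],"nzr":75,"ptv":{"ah":21,"hi":77,"hty":32,"kf":23,"lg":20},"yp":{"a":8,"dh":76,"sr":5,"w":42,"y":98}}
After op 5 (add /yp/st 24): {"km":[35,64,10,88],"nzr":75,"ptv":{"ah":21,"hi":77,"hty":32,"kf":23,"lg":20},"yp":{"a":8,"dh":76,"sr":5,"st":24,"w":42,"y":98}}
After op 6 (add /km/0 51): {"km":[51,35,64,10,88],"nzr":75,"ptv":{"ah":21,"hi":77,"hty":32,"kf":23,"lg":20},"yp":{"a":8,"dh":76,"sr":5,"st":24,"w":42,"y":98}}
After op 7 (replace /yp 46): {"km":[51,35,64,10,88],"nzr":75,"ptv":{"ah":21,"hi":77,"hty":32,"kf":23,"lg":20},"yp":46}
After op 8 (add /ptv/g 93): {"km":[51,35,64,10,88],"nzr":75,"ptv":{"ah":21,"g":93,"hi":77,"hty":32,"kf":23,"lg":20},"yp":46}
After op 9 (remove /yp): {"km":[51,35,64,10,88],"nzr":75,"ptv":{"ah":21,"g":93,"hi":77,"hty":32,"kf":23,"lg":20}}
After op 10 (add /km/5 85): {"km":[51,35,64,10,88,85],"nzr":75,"ptv":{"ah":21,"g":93,"hi":77,"hty":32,"kf":23,"lg":20}}
After op 11 (replace /km/4 27): {"km":[51,35,64,10,27,85],"nzr":75,"ptv":{"ah":21,"g":93,"hi":77,"hty":32,"kf":23,"lg":20}}
After op 12 (add /km/6 54): {"km":[51,35,64,10,27,85,54],"nzr":75,"ptv":{"ah":21,"g":93,"hi":77,"hty":32,"kf":23,"lg":20}}
After op 13 (replace /ptv/hty 80): {"km":[51,35,64,10,27,85,54],"nzr":75,"ptv":{"ah":21,"g":93,"hi":77,"hty":80,"kf":23,"lg":20}}
After op 14 (add /ptv 36): {"km":[51,35,64,10,27,85,54],"nzr":75,"ptv":36}
After op 15 (add /zo 26): {"km":[51,35,64,10,27,85,54],"nzr":75,"ptv":36,"zo":26}
After op 16 (remove /km/5): {"km":[51,35,64,10,27,54],"nzr":75,"ptv":36,"zo":26}
After op 17 (replace /km/3 82): {"km":[51,35,64,82,27,54],"nzr":75,"ptv":36,"zo":26}
After op 18 (add /km/0 91): {"km":[91,51,35,64,82,27,54],"nzr":75,"ptv":36,"zo":26}
After op 19 (replace /km/6 77): {"km":[91,51,35,64,82,27,77],"nzr":75,"ptv":36,"zo":26}
After op 20 (replace /km/5 76): {"km":[91,51,35,64,82,76,77],"nzr":75,"ptv":36,"zo":26}
After op 21 (add /je 72): {"je":72,"km":[91,51,35,64,82,76,77],"nzr":75,"ptv":36,"zo":26}
After op 22 (add /km/0 39): {"je":72,"km":[39,91,51,35,64,82,76,77],"nzr":75,"ptv":36,"zo":26}
After op 23 (replace /km/0 70): {"je":72,"km":[70,91,51,35,64,82,76,77],"nzr":75,"ptv":36,"zo":26}
After op 24 (replace /je 65): {"je":65,"km":[70,91,51,35,64,82,76,77],"nzr":75,"ptv":36,"zo":26}
After op 25 (remove /zo): {"je":65,"km":[70,91,51,35,64,82,76,77],"nzr":75,"ptv":36}
Value at /km/0: 70

Answer: 70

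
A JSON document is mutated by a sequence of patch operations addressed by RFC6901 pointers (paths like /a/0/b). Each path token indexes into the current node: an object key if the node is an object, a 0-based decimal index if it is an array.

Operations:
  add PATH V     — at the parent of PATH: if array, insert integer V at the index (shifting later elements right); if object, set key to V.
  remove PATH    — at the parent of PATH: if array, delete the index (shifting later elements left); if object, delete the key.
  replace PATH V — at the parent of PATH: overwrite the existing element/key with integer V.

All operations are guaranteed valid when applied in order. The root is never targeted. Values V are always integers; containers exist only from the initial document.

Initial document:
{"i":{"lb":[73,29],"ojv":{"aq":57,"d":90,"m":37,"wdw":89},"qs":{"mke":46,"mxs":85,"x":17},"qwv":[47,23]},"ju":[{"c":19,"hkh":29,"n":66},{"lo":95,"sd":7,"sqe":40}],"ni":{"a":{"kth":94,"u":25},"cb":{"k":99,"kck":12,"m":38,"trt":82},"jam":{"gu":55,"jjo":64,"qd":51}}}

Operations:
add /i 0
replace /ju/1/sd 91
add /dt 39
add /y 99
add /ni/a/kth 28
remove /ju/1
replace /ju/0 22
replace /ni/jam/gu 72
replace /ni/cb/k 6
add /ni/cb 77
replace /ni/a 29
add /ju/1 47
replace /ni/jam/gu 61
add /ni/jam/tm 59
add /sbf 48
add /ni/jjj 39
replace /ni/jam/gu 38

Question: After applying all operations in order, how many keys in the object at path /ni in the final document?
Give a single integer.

Answer: 4

Derivation:
After op 1 (add /i 0): {"i":0,"ju":[{"c":19,"hkh":29,"n":66},{"lo":95,"sd":7,"sqe":40}],"ni":{"a":{"kth":94,"u":25},"cb":{"k":99,"kck":12,"m":38,"trt":82},"jam":{"gu":55,"jjo":64,"qd":51}}}
After op 2 (replace /ju/1/sd 91): {"i":0,"ju":[{"c":19,"hkh":29,"n":66},{"lo":95,"sd":91,"sqe":40}],"ni":{"a":{"kth":94,"u":25},"cb":{"k":99,"kck":12,"m":38,"trt":82},"jam":{"gu":55,"jjo":64,"qd":51}}}
After op 3 (add /dt 39): {"dt":39,"i":0,"ju":[{"c":19,"hkh":29,"n":66},{"lo":95,"sd":91,"sqe":40}],"ni":{"a":{"kth":94,"u":25},"cb":{"k":99,"kck":12,"m":38,"trt":82},"jam":{"gu":55,"jjo":64,"qd":51}}}
After op 4 (add /y 99): {"dt":39,"i":0,"ju":[{"c":19,"hkh":29,"n":66},{"lo":95,"sd":91,"sqe":40}],"ni":{"a":{"kth":94,"u":25},"cb":{"k":99,"kck":12,"m":38,"trt":82},"jam":{"gu":55,"jjo":64,"qd":51}},"y":99}
After op 5 (add /ni/a/kth 28): {"dt":39,"i":0,"ju":[{"c":19,"hkh":29,"n":66},{"lo":95,"sd":91,"sqe":40}],"ni":{"a":{"kth":28,"u":25},"cb":{"k":99,"kck":12,"m":38,"trt":82},"jam":{"gu":55,"jjo":64,"qd":51}},"y":99}
After op 6 (remove /ju/1): {"dt":39,"i":0,"ju":[{"c":19,"hkh":29,"n":66}],"ni":{"a":{"kth":28,"u":25},"cb":{"k":99,"kck":12,"m":38,"trt":82},"jam":{"gu":55,"jjo":64,"qd":51}},"y":99}
After op 7 (replace /ju/0 22): {"dt":39,"i":0,"ju":[22],"ni":{"a":{"kth":28,"u":25},"cb":{"k":99,"kck":12,"m":38,"trt":82},"jam":{"gu":55,"jjo":64,"qd":51}},"y":99}
After op 8 (replace /ni/jam/gu 72): {"dt":39,"i":0,"ju":[22],"ni":{"a":{"kth":28,"u":25},"cb":{"k":99,"kck":12,"m":38,"trt":82},"jam":{"gu":72,"jjo":64,"qd":51}},"y":99}
After op 9 (replace /ni/cb/k 6): {"dt":39,"i":0,"ju":[22],"ni":{"a":{"kth":28,"u":25},"cb":{"k":6,"kck":12,"m":38,"trt":82},"jam":{"gu":72,"jjo":64,"qd":51}},"y":99}
After op 10 (add /ni/cb 77): {"dt":39,"i":0,"ju":[22],"ni":{"a":{"kth":28,"u":25},"cb":77,"jam":{"gu":72,"jjo":64,"qd":51}},"y":99}
After op 11 (replace /ni/a 29): {"dt":39,"i":0,"ju":[22],"ni":{"a":29,"cb":77,"jam":{"gu":72,"jjo":64,"qd":51}},"y":99}
After op 12 (add /ju/1 47): {"dt":39,"i":0,"ju":[22,47],"ni":{"a":29,"cb":77,"jam":{"gu":72,"jjo":64,"qd":51}},"y":99}
After op 13 (replace /ni/jam/gu 61): {"dt":39,"i":0,"ju":[22,47],"ni":{"a":29,"cb":77,"jam":{"gu":61,"jjo":64,"qd":51}},"y":99}
After op 14 (add /ni/jam/tm 59): {"dt":39,"i":0,"ju":[22,47],"ni":{"a":29,"cb":77,"jam":{"gu":61,"jjo":64,"qd":51,"tm":59}},"y":99}
After op 15 (add /sbf 48): {"dt":39,"i":0,"ju":[22,47],"ni":{"a":29,"cb":77,"jam":{"gu":61,"jjo":64,"qd":51,"tm":59}},"sbf":48,"y":99}
After op 16 (add /ni/jjj 39): {"dt":39,"i":0,"ju":[22,47],"ni":{"a":29,"cb":77,"jam":{"gu":61,"jjo":64,"qd":51,"tm":59},"jjj":39},"sbf":48,"y":99}
After op 17 (replace /ni/jam/gu 38): {"dt":39,"i":0,"ju":[22,47],"ni":{"a":29,"cb":77,"jam":{"gu":38,"jjo":64,"qd":51,"tm":59},"jjj":39},"sbf":48,"y":99}
Size at path /ni: 4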